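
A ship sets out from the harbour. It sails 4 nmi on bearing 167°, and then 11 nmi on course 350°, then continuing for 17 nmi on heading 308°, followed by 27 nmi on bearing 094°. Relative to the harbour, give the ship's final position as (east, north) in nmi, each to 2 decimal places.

(12.53, 15.52)

Leg 1 (167°, 4 nmi): east 4 sin 167° = 0.90, north 4 cos 167° = -3.90
Leg 2 (350°, 11 nmi): east 11 sin 350° = -1.91, north 11 cos 350° = 10.83
Leg 3 (308°, 17 nmi): east 17 sin 308° = -13.40, north 17 cos 308° = 10.47
Leg 4 (094°, 27 nmi): east 27 sin 94° = 26.93, north 27 cos 94° = -1.88
Summing: 12.53 nmi east, 15.52 nmi north → (12.53, 15.52).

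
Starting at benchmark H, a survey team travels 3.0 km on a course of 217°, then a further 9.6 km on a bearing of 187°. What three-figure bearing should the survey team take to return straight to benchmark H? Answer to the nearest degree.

014°

Leg 1 (217°, 3.0 km): east 3.0 sin 217° = -1.81, north 3.0 cos 217° = -2.40
Leg 2 (187°, 9.6 km): east 9.6 sin 187° = -1.17, north 9.6 cos 187° = -9.53
Net displacement: -2.98 east, -11.92 north. Direction back to start is (2.98, 11.92): bearing = atan2(2.98, 11.92) mod 360° = 14.01° ≈ 014°.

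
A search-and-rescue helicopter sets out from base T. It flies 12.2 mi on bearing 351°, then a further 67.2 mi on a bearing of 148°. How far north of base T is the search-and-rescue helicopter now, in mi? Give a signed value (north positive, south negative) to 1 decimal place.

Leg 1 (351°, 12.2 mi): east 12.2 sin 351° = -1.91, north 12.2 cos 351° = 12.05
Leg 2 (148°, 67.2 mi): east 67.2 sin 148° = 35.61, north 67.2 cos 148° = -56.99
Net north component: -44.94 mi.

-44.9 mi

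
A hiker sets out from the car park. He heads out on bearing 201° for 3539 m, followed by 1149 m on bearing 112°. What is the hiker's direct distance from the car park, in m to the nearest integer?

Leg 1 (201°, 3539 m): east 3539 sin 201° = -1268.26, north 3539 cos 201° = -3303.94
Leg 2 (112°, 1149 m): east 1149 sin 112° = 1065.33, north 1149 cos 112° = -430.42
Net: -202.93 east, -3734.36 north. Distance = √((-202.93)² + (-3734.36)²) = 3739.874 m.

3740 m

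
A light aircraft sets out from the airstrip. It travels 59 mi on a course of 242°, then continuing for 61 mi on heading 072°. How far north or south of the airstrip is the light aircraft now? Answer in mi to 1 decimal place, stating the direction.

Leg 1 (242°, 59 mi): east 59 sin 242° = -52.09, north 59 cos 242° = -27.70
Leg 2 (072°, 61 mi): east 61 sin 72° = 58.01, north 61 cos 72° = 18.85
Net north component: -8.85 mi.

8.8 mi south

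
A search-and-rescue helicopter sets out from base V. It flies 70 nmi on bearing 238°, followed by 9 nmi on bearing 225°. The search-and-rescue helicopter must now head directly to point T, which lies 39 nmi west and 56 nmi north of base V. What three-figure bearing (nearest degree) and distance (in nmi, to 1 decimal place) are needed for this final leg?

Leg 1 (238°, 70 nmi): east 70 sin 238° = -59.36, north 70 cos 238° = -37.09
Leg 2 (225°, 9 nmi): east 9 sin 225° = -6.36, north 9 cos 225° = -6.36
Current position: (-65.73, -43.46). Target: (-39, 56). Remaining: Δeast = 26.73, Δnorth = 99.46.
Bearing = atan2(26.73, 99.46) mod 360° = 15.04°; distance = √((26.73)² + (99.46)²) = 102.987 nmi.

015°, 103.0 nmi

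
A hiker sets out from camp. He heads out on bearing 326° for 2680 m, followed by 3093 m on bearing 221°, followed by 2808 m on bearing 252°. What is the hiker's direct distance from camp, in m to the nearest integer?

6275 m

Leg 1 (326°, 2680 m): east 2680 sin 326° = -1498.64, north 2680 cos 326° = 2221.82
Leg 2 (221°, 3093 m): east 3093 sin 221° = -2029.19, north 3093 cos 221° = -2334.32
Leg 3 (252°, 2808 m): east 2808 sin 252° = -2670.57, north 2808 cos 252° = -867.72
Net: -6198.39 east, -980.22 north. Distance = √((-6198.39)² + (-980.22)²) = 6275.421 m.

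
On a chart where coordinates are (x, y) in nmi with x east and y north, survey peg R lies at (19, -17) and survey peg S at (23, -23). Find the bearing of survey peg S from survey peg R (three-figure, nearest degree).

Δeast = 23 − 19 = 4.00; Δnorth = -23 − -17 = -6.00.
Bearing = atan2(Δeast, Δnorth) mod 360° = 146.31° ≈ 146°.

146°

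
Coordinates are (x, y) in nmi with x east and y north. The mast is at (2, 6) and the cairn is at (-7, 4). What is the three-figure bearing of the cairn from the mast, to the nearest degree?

257°

Δeast = -7 − 2 = -9.00; Δnorth = 4 − 6 = -2.00.
Bearing = atan2(Δeast, Δnorth) mod 360° = 257.47° ≈ 257°.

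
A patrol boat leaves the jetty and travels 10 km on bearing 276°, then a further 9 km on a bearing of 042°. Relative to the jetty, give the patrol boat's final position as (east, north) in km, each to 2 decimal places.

(-3.92, 7.73)

Leg 1 (276°, 10 km): east 10 sin 276° = -9.95, north 10 cos 276° = 1.05
Leg 2 (042°, 9 km): east 9 sin 42° = 6.02, north 9 cos 42° = 6.69
Summing: -3.92 km east, 7.73 km north → (-3.92, 7.73).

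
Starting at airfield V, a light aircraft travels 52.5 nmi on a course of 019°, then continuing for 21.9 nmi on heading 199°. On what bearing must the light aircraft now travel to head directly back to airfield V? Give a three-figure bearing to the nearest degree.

199°

Leg 1 (019°, 52.5 nmi): east 52.5 sin 19° = 17.09, north 52.5 cos 19° = 49.64
Leg 2 (199°, 21.9 nmi): east 21.9 sin 199° = -7.13, north 21.9 cos 199° = -20.71
Net displacement: 9.96 east, 28.93 north. Direction back to start is (-9.96, -28.93): bearing = atan2(-9.96, -28.93) mod 360° = 199.00° ≈ 199°.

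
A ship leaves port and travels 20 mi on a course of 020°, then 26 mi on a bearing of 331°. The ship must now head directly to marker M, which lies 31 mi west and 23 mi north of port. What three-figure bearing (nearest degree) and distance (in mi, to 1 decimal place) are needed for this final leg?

234°, 31.3 mi

Leg 1 (020°, 20 mi): east 20 sin 20° = 6.84, north 20 cos 20° = 18.79
Leg 2 (331°, 26 mi): east 26 sin 331° = -12.61, north 26 cos 331° = 22.74
Current position: (-5.76, 41.53). Target: (-31, 23). Remaining: Δeast = -25.24, Δnorth = -18.53.
Bearing = atan2(-25.24, -18.53) mod 360° = 233.70°; distance = √((-25.24)² + (-18.53)²) = 31.310 mi.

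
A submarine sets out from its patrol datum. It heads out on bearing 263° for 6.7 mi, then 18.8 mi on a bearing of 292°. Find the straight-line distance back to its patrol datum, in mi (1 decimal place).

24.9 mi

Leg 1 (263°, 6.7 mi): east 6.7 sin 263° = -6.65, north 6.7 cos 263° = -0.82
Leg 2 (292°, 18.8 mi): east 18.8 sin 292° = -17.43, north 18.8 cos 292° = 7.04
Net: -24.08 east, 6.23 north. Distance = √((-24.08)² + (6.23)²) = 24.873 mi.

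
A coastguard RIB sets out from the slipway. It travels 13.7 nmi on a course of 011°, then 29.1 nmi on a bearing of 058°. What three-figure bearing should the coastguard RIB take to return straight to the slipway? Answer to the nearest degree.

223°

Leg 1 (011°, 13.7 nmi): east 13.7 sin 11° = 2.61, north 13.7 cos 11° = 13.45
Leg 2 (058°, 29.1 nmi): east 29.1 sin 58° = 24.68, north 29.1 cos 58° = 15.42
Net displacement: 27.29 east, 28.87 north. Direction back to start is (-27.29, -28.87): bearing = atan2(-27.29, -28.87) mod 360° = 223.39° ≈ 223°.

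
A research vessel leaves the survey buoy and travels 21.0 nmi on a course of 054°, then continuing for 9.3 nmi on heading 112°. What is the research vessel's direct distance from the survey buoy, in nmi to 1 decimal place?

27.1 nmi

Leg 1 (054°, 21.0 nmi): east 21.0 sin 54° = 16.99, north 21.0 cos 54° = 12.34
Leg 2 (112°, 9.3 nmi): east 9.3 sin 112° = 8.62, north 9.3 cos 112° = -3.48
Net: 25.61 east, 8.86 north. Distance = √((25.61)² + (8.86)²) = 27.101 nmi.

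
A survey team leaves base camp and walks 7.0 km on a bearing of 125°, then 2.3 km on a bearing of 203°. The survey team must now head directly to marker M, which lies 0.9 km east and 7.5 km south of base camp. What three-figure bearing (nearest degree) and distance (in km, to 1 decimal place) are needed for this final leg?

Leg 1 (125°, 7.0 km): east 7.0 sin 125° = 5.73, north 7.0 cos 125° = -4.02
Leg 2 (203°, 2.3 km): east 2.3 sin 203° = -0.90, north 2.3 cos 203° = -2.12
Current position: (4.84, -6.13). Target: (0.9, -7.5). Remaining: Δeast = -3.94, Δnorth = -1.37.
Bearing = atan2(-3.94, -1.37) mod 360° = 250.83°; distance = √((-3.94)² + (-1.37)²) = 4.166 km.

251°, 4.2 km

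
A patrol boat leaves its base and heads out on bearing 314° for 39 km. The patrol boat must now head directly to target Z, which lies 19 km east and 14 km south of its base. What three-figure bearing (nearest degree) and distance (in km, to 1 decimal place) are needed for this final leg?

131°, 62.5 km

Leg 1 (314°, 39 km): east 39 sin 314° = -28.05, north 39 cos 314° = 27.09
Current position: (-28.05, 27.09). Target: (19, -14). Remaining: Δeast = 47.05, Δnorth = -41.09.
Bearing = atan2(47.05, -41.09) mod 360° = 131.13°; distance = √((47.05)² + (-41.09)²) = 62.471 km.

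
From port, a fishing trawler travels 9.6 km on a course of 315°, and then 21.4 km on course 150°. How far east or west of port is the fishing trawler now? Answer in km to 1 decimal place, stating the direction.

Leg 1 (315°, 9.6 km): east 9.6 sin 315° = -6.79, north 9.6 cos 315° = 6.79
Leg 2 (150°, 21.4 km): east 21.4 sin 150° = 10.70, north 21.4 cos 150° = -18.53
Net east component: 3.91 km.

3.9 km east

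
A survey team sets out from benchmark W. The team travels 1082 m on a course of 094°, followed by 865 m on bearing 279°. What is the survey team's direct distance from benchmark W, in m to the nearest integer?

Leg 1 (094°, 1082 m): east 1082 sin 94° = 1079.36, north 1082 cos 94° = -75.48
Leg 2 (279°, 865 m): east 865 sin 279° = -854.35, north 865 cos 279° = 135.32
Net: 225.01 east, 59.84 north. Distance = √((225.01)² + (59.84)²) = 232.835 m.

233 m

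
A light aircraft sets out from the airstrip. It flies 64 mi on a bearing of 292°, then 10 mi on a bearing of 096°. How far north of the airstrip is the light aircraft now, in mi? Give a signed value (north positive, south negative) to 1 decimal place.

22.9 mi

Leg 1 (292°, 64 mi): east 64 sin 292° = -59.34, north 64 cos 292° = 23.97
Leg 2 (096°, 10 mi): east 10 sin 96° = 9.95, north 10 cos 96° = -1.05
Net north component: 22.93 mi.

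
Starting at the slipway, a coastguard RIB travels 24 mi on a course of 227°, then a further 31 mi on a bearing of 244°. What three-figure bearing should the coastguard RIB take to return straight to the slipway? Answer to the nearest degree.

057°

Leg 1 (227°, 24 mi): east 24 sin 227° = -17.55, north 24 cos 227° = -16.37
Leg 2 (244°, 31 mi): east 31 sin 244° = -27.86, north 31 cos 244° = -13.59
Net displacement: -45.42 east, -29.96 north. Direction back to start is (45.42, 29.96): bearing = atan2(45.42, 29.96) mod 360° = 56.59° ≈ 057°.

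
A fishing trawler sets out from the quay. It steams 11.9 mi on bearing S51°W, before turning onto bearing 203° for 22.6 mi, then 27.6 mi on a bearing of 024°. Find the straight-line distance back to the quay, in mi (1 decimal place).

7.5 mi

Leg 1 (S51°W, 11.9 mi): east 11.9 sin 231° = -9.25, north 11.9 cos 231° = -7.49
Leg 2 (203°, 22.6 mi): east 22.6 sin 203° = -8.83, north 22.6 cos 203° = -20.80
Leg 3 (024°, 27.6 mi): east 27.6 sin 24° = 11.23, north 27.6 cos 24° = 25.21
Net: -6.85 east, -3.08 north. Distance = √((-6.85)² + (-3.08)²) = 7.512 mi.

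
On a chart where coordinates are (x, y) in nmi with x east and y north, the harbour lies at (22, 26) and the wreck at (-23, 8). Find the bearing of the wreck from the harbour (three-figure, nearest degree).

248°

Δeast = -23 − 22 = -45.00; Δnorth = 8 − 26 = -18.00.
Bearing = atan2(Δeast, Δnorth) mod 360° = 248.20° ≈ 248°.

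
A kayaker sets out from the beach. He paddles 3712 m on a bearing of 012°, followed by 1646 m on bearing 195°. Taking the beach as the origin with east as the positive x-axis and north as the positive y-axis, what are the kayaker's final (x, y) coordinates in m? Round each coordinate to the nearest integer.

Leg 1 (012°, 3712 m): east 3712 sin 12° = 771.77, north 3712 cos 12° = 3630.88
Leg 2 (195°, 1646 m): east 1646 sin 195° = -426.02, north 1646 cos 195° = -1589.91
Summing: 345.75 m east, 2040.97 m north → (346, 2041).

(346, 2041)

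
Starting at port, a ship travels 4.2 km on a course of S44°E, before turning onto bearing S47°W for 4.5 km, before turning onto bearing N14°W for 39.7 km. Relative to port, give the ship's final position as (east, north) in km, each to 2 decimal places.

(-9.98, 32.43)

Leg 1 (S44°E, 4.2 km): east 4.2 sin 136° = 2.92, north 4.2 cos 136° = -3.02
Leg 2 (S47°W, 4.5 km): east 4.5 sin 227° = -3.29, north 4.5 cos 227° = -3.07
Leg 3 (N14°W, 39.7 km): east 39.7 sin 346° = -9.60, north 39.7 cos 346° = 38.52
Summing: -9.98 km east, 32.43 km north → (-9.98, 32.43).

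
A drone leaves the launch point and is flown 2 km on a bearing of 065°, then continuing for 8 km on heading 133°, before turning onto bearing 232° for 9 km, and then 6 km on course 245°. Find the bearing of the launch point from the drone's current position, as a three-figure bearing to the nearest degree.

021°

Leg 1 (065°, 2 km): east 2 sin 65° = 1.81, north 2 cos 65° = 0.85
Leg 2 (133°, 8 km): east 8 sin 133° = 5.85, north 8 cos 133° = -5.46
Leg 3 (232°, 9 km): east 9 sin 232° = -7.09, north 9 cos 232° = -5.54
Leg 4 (245°, 6 km): east 6 sin 245° = -5.44, north 6 cos 245° = -2.54
Net displacement: -4.87 east, -12.69 north. Direction back to start is (4.87, 12.69): bearing = atan2(4.87, 12.69) mod 360° = 20.99° ≈ 021°.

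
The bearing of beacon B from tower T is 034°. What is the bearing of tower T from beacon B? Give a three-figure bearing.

Back-bearing = 034° + 180° = 214°.

214°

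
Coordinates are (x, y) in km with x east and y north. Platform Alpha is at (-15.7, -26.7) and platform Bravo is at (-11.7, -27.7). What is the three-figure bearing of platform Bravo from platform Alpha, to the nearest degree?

104°

Δeast = -11.7 − -15.7 = 4.00; Δnorth = -27.7 − -26.7 = -1.00.
Bearing = atan2(Δeast, Δnorth) mod 360° = 104.04° ≈ 104°.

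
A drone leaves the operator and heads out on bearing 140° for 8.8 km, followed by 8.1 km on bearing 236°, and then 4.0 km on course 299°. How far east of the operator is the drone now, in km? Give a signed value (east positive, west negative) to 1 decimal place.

Leg 1 (140°, 8.8 km): east 8.8 sin 140° = 5.66, north 8.8 cos 140° = -6.74
Leg 2 (236°, 8.1 km): east 8.1 sin 236° = -6.72, north 8.1 cos 236° = -4.53
Leg 3 (299°, 4.0 km): east 4.0 sin 299° = -3.50, north 4.0 cos 299° = 1.94
Net east component: -4.56 km.

-4.6 km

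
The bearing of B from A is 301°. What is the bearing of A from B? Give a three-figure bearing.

121°

Back-bearing = 301° − 180° = 121°.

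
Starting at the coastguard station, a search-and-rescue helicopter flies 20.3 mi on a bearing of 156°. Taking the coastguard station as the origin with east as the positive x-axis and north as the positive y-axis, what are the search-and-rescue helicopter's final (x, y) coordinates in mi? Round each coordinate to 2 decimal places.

Leg 1 (156°, 20.3 mi): east 20.3 sin 156° = 8.26, north 20.3 cos 156° = -18.54
Summing: 8.26 mi east, -18.54 mi north → (8.26, -18.54).

(8.26, -18.54)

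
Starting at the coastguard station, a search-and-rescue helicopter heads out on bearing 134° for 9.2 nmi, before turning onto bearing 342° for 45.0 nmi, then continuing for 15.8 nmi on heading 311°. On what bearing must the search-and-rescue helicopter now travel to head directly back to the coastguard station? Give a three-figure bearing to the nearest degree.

Leg 1 (134°, 9.2 nmi): east 9.2 sin 134° = 6.62, north 9.2 cos 134° = -6.39
Leg 2 (342°, 45.0 nmi): east 45.0 sin 342° = -13.91, north 45.0 cos 342° = 42.80
Leg 3 (311°, 15.8 nmi): east 15.8 sin 311° = -11.92, north 15.8 cos 311° = 10.37
Net displacement: -19.21 east, 46.77 north. Direction back to start is (19.21, -46.77): bearing = atan2(19.21, -46.77) mod 360° = 157.67° ≈ 158°.

158°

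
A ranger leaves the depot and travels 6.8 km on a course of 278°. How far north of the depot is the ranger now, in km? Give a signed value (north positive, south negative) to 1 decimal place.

0.9 km

Leg 1 (278°, 6.8 km): east 6.8 sin 278° = -6.73, north 6.8 cos 278° = 0.95
Net north component: 0.95 km.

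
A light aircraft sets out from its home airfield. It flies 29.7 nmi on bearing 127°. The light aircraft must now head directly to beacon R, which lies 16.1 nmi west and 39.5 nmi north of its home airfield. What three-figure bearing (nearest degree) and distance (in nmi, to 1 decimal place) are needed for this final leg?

325°, 69.8 nmi

Leg 1 (127°, 29.7 nmi): east 29.7 sin 127° = 23.72, north 29.7 cos 127° = -17.87
Current position: (23.72, -17.87). Target: (-16.1, 39.5). Remaining: Δeast = -39.82, Δnorth = 57.37.
Bearing = atan2(-39.82, 57.37) mod 360° = 325.24°; distance = √((-39.82)² + (57.37)²) = 69.838 nmi.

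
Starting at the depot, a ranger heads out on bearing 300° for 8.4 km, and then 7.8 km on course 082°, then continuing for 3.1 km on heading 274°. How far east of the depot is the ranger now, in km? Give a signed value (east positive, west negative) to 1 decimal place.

Leg 1 (300°, 8.4 km): east 8.4 sin 300° = -7.27, north 8.4 cos 300° = 4.20
Leg 2 (082°, 7.8 km): east 7.8 sin 82° = 7.72, north 7.8 cos 82° = 1.09
Leg 3 (274°, 3.1 km): east 3.1 sin 274° = -3.09, north 3.1 cos 274° = 0.22
Net east component: -2.64 km.

-2.6 km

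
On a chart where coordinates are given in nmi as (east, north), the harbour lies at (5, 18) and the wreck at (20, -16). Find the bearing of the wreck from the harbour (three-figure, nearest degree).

Δeast = 20 − 5 = 15.00; Δnorth = -16 − 18 = -34.00.
Bearing = atan2(Δeast, Δnorth) mod 360° = 156.19° ≈ 156°.

156°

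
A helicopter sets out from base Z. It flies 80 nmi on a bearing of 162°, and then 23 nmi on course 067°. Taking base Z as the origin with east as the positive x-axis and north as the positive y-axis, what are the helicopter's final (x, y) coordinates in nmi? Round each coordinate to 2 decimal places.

Leg 1 (162°, 80 nmi): east 80 sin 162° = 24.72, north 80 cos 162° = -76.08
Leg 2 (067°, 23 nmi): east 23 sin 67° = 21.17, north 23 cos 67° = 8.99
Summing: 45.89 nmi east, -67.10 nmi north → (45.89, -67.10).

(45.89, -67.10)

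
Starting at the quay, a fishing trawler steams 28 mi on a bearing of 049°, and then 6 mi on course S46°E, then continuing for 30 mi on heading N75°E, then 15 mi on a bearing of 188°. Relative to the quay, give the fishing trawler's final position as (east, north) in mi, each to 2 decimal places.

(52.34, 7.11)

Leg 1 (049°, 28 mi): east 28 sin 49° = 21.13, north 28 cos 49° = 18.37
Leg 2 (S46°E, 6 mi): east 6 sin 134° = 4.32, north 6 cos 134° = -4.17
Leg 3 (N75°E, 30 mi): east 30 sin 75° = 28.98, north 30 cos 75° = 7.76
Leg 4 (188°, 15 mi): east 15 sin 188° = -2.09, north 15 cos 188° = -14.85
Summing: 52.34 mi east, 7.11 mi north → (52.34, 7.11).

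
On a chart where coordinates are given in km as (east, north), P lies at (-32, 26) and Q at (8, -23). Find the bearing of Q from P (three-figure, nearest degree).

Δeast = 8 − -32 = 40.00; Δnorth = -23 − 26 = -49.00.
Bearing = atan2(Δeast, Δnorth) mod 360° = 140.77° ≈ 141°.

141°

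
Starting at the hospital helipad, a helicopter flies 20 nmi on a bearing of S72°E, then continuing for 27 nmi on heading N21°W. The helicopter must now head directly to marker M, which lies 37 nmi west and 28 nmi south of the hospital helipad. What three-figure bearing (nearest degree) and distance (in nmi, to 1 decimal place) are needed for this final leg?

Leg 1 (S72°E, 20 nmi): east 20 sin 108° = 19.02, north 20 cos 108° = -6.18
Leg 2 (N21°W, 27 nmi): east 27 sin 339° = -9.68, north 27 cos 339° = 25.21
Current position: (9.35, 19.03). Target: (-37, -28). Remaining: Δeast = -46.35, Δnorth = -47.03.
Bearing = atan2(-46.35, -47.03) mod 360° = 224.58°; distance = √((-46.35)² + (-47.03)²) = 66.025 nmi.

225°, 66.0 nmi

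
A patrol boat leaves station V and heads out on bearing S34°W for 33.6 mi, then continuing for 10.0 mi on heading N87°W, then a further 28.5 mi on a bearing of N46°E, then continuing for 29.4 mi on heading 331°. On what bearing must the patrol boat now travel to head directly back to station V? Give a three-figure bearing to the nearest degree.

Leg 1 (S34°W, 33.6 mi): east 33.6 sin 214° = -18.79, north 33.6 cos 214° = -27.86
Leg 2 (N87°W, 10.0 mi): east 10.0 sin 273° = -9.99, north 10.0 cos 273° = 0.52
Leg 3 (N46°E, 28.5 mi): east 28.5 sin 46° = 20.50, north 28.5 cos 46° = 19.80
Leg 4 (331°, 29.4 mi): east 29.4 sin 331° = -14.25, north 29.4 cos 331° = 25.71
Net displacement: -22.53 east, 18.18 north. Direction back to start is (22.53, -18.18): bearing = atan2(22.53, -18.18) mod 360° = 128.90° ≈ 129°.

129°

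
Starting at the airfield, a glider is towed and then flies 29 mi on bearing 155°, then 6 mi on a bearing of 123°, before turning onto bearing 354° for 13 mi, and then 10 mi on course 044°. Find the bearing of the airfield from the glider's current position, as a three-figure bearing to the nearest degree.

292°

Leg 1 (155°, 29 mi): east 29 sin 155° = 12.26, north 29 cos 155° = -26.28
Leg 2 (123°, 6 mi): east 6 sin 123° = 5.03, north 6 cos 123° = -3.27
Leg 3 (354°, 13 mi): east 13 sin 354° = -1.36, north 13 cos 354° = 12.93
Leg 4 (044°, 10 mi): east 10 sin 44° = 6.95, north 10 cos 44° = 7.19
Net displacement: 22.88 east, -9.43 north. Direction back to start is (-22.88, 9.43): bearing = atan2(-22.88, 9.43) mod 360° = 292.40° ≈ 292°.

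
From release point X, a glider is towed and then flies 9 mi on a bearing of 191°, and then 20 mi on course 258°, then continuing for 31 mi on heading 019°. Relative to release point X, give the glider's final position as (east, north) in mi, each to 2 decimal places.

Leg 1 (191°, 9 mi): east 9 sin 191° = -1.72, north 9 cos 191° = -8.83
Leg 2 (258°, 20 mi): east 20 sin 258° = -19.56, north 20 cos 258° = -4.16
Leg 3 (019°, 31 mi): east 31 sin 19° = 10.09, north 31 cos 19° = 29.31
Summing: -11.19 mi east, 16.32 mi north → (-11.19, 16.32).

(-11.19, 16.32)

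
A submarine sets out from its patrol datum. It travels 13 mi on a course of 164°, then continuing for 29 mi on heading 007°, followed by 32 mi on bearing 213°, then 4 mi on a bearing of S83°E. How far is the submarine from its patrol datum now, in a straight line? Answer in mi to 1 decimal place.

12.7 mi

Leg 1 (164°, 13 mi): east 13 sin 164° = 3.58, north 13 cos 164° = -12.50
Leg 2 (007°, 29 mi): east 29 sin 7° = 3.53, north 29 cos 7° = 28.78
Leg 3 (213°, 32 mi): east 32 sin 213° = -17.43, north 32 cos 213° = -26.84
Leg 4 (S83°E, 4 mi): east 4 sin 97° = 3.97, north 4 cos 97° = -0.49
Net: -6.34 east, -11.04 north. Distance = √((-6.34)² + (-11.04)²) = 12.729 mi.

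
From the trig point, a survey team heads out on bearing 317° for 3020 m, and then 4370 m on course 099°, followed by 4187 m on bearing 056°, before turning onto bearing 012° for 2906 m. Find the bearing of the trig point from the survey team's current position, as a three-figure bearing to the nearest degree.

Leg 1 (317°, 3020 m): east 3020 sin 317° = -2059.64, north 3020 cos 317° = 2208.69
Leg 2 (099°, 4370 m): east 4370 sin 99° = 4316.20, north 4370 cos 99° = -683.62
Leg 3 (056°, 4187 m): east 4187 sin 56° = 3471.18, north 4187 cos 56° = 2341.34
Leg 4 (012°, 2906 m): east 2906 sin 12° = 604.19, north 2906 cos 12° = 2842.50
Net displacement: 6331.93 east, 6708.91 north. Direction back to start is (-6331.93, -6708.91): bearing = atan2(-6331.93, -6708.91) mod 360° = 223.34° ≈ 223°.

223°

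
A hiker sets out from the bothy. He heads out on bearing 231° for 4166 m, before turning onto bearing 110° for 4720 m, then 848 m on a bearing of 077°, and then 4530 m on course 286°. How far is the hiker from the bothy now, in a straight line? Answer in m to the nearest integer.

Leg 1 (231°, 4166 m): east 4166 sin 231° = -3237.59, north 4166 cos 231° = -2621.75
Leg 2 (110°, 4720 m): east 4720 sin 110° = 4435.35, north 4720 cos 110° = -1614.34
Leg 3 (077°, 848 m): east 848 sin 77° = 826.27, north 848 cos 77° = 190.76
Leg 4 (286°, 4530 m): east 4530 sin 286° = -4354.52, north 4530 cos 286° = 1248.64
Net: -2330.49 east, -2796.69 north. Distance = √((-2330.49)² + (-2796.69)²) = 3640.419 m.

3640 m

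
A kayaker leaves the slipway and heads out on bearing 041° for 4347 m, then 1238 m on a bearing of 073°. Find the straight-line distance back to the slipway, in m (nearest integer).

5437 m

Leg 1 (041°, 4347 m): east 4347 sin 41° = 2851.89, north 4347 cos 41° = 3280.72
Leg 2 (073°, 1238 m): east 1238 sin 73° = 1183.91, north 1238 cos 73° = 361.96
Net: 4035.79 east, 3642.68 north. Distance = √((4035.79)² + (3642.68)²) = 5436.611 m.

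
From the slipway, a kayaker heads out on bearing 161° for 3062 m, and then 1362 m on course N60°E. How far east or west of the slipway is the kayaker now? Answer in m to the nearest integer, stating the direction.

Leg 1 (161°, 3062 m): east 3062 sin 161° = 996.89, north 3062 cos 161° = -2895.18
Leg 2 (N60°E, 1362 m): east 1362 sin 60° = 1179.53, north 1362 cos 60° = 681.00
Net east component: 2176.42 m.

2176 m east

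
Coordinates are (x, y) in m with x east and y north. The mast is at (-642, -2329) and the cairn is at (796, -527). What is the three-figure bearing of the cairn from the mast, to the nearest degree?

Δeast = 796 − -642 = 1438.00; Δnorth = -527 − -2329 = 1802.00.
Bearing = atan2(Δeast, Δnorth) mod 360° = 38.59° ≈ 039°.

039°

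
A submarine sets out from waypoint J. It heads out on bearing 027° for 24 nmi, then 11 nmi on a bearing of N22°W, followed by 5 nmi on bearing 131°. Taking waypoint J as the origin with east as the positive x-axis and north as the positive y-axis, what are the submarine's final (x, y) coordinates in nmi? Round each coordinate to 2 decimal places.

(10.55, 28.30)

Leg 1 (027°, 24 nmi): east 24 sin 27° = 10.90, north 24 cos 27° = 21.38
Leg 2 (N22°W, 11 nmi): east 11 sin 338° = -4.12, north 11 cos 338° = 10.20
Leg 3 (131°, 5 nmi): east 5 sin 131° = 3.77, north 5 cos 131° = -3.28
Summing: 10.55 nmi east, 28.30 nmi north → (10.55, 28.30).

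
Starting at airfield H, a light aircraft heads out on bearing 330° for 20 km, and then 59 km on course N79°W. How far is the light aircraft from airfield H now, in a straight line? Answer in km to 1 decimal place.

73.7 km

Leg 1 (330°, 20 km): east 20 sin 330° = -10.00, north 20 cos 330° = 17.32
Leg 2 (N79°W, 59 km): east 59 sin 281° = -57.92, north 59 cos 281° = 11.26
Net: -67.92 east, 28.58 north. Distance = √((-67.92)² + (28.58)²) = 73.684 km.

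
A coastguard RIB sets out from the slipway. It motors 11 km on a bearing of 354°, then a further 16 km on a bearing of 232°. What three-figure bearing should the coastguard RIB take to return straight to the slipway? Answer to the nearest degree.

Leg 1 (354°, 11 km): east 11 sin 354° = -1.15, north 11 cos 354° = 10.94
Leg 2 (232°, 16 km): east 16 sin 232° = -12.61, north 16 cos 232° = -9.85
Net displacement: -13.76 east, 1.09 north. Direction back to start is (13.76, -1.09): bearing = atan2(13.76, -1.09) mod 360° = 94.53° ≈ 095°.

095°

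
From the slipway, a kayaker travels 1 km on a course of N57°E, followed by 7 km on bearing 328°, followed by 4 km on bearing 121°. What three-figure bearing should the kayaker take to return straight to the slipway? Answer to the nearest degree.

Leg 1 (N57°E, 1 km): east 1 sin 57° = 0.84, north 1 cos 57° = 0.54
Leg 2 (328°, 7 km): east 7 sin 328° = -3.71, north 7 cos 328° = 5.94
Leg 3 (121°, 4 km): east 4 sin 121° = 3.43, north 4 cos 121° = -2.06
Net displacement: 0.56 east, 4.42 north. Direction back to start is (-0.56, -4.42): bearing = atan2(-0.56, -4.42) mod 360° = 187.19° ≈ 187°.

187°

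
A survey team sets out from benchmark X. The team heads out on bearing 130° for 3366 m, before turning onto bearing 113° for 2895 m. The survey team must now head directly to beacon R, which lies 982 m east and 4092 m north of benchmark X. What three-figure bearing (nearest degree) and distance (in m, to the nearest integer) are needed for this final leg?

Leg 1 (130°, 3366 m): east 3366 sin 130° = 2578.51, north 3366 cos 130° = -2163.62
Leg 2 (113°, 2895 m): east 2895 sin 113° = 2664.86, north 2895 cos 113° = -1131.17
Current position: (5243.37, -3294.79). Target: (982, 4092). Remaining: Δeast = -4261.37, Δnorth = 7386.79.
Bearing = atan2(-4261.37, 7386.79) mod 360° = 330.02°; distance = √((-4261.37)² + (7386.79)²) = 8527.832 m.

330°, 8528 m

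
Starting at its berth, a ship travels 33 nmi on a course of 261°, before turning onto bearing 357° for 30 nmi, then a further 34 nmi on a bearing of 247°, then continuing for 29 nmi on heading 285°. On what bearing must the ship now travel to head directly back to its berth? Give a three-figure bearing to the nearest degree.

Leg 1 (261°, 33 nmi): east 33 sin 261° = -32.59, north 33 cos 261° = -5.16
Leg 2 (357°, 30 nmi): east 30 sin 357° = -1.57, north 30 cos 357° = 29.96
Leg 3 (247°, 34 nmi): east 34 sin 247° = -31.30, north 34 cos 247° = -13.28
Leg 4 (285°, 29 nmi): east 29 sin 285° = -28.01, north 29 cos 285° = 7.51
Net displacement: -93.47 east, 19.02 north. Direction back to start is (93.47, -19.02): bearing = atan2(93.47, -19.02) mod 360° = 101.50° ≈ 102°.

102°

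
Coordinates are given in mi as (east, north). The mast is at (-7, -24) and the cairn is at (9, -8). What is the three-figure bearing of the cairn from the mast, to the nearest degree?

045°

Δeast = 9 − -7 = 16.00; Δnorth = -8 − -24 = 16.00.
Bearing = atan2(Δeast, Δnorth) mod 360° = 45.00° ≈ 045°.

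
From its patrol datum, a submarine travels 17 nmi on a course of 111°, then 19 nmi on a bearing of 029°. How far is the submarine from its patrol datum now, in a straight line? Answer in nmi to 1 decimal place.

Leg 1 (111°, 17 nmi): east 17 sin 111° = 15.87, north 17 cos 111° = -6.09
Leg 2 (029°, 19 nmi): east 19 sin 29° = 9.21, north 19 cos 29° = 16.62
Net: 25.08 east, 10.53 north. Distance = √((25.08)² + (10.53)²) = 27.201 nmi.

27.2 nmi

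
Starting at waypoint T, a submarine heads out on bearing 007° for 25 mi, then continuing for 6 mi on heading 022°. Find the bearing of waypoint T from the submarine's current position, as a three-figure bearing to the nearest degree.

190°

Leg 1 (007°, 25 mi): east 25 sin 7° = 3.05, north 25 cos 7° = 24.81
Leg 2 (022°, 6 mi): east 6 sin 22° = 2.25, north 6 cos 22° = 5.56
Net displacement: 5.29 east, 30.38 north. Direction back to start is (-5.29, -30.38): bearing = atan2(-5.29, -30.38) mod 360° = 189.89° ≈ 190°.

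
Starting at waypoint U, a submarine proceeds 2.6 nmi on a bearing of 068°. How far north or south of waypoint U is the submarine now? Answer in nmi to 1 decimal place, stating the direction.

Leg 1 (068°, 2.6 nmi): east 2.6 sin 68° = 2.41, north 2.6 cos 68° = 0.97
Net north component: 0.97 nmi.

1.0 nmi north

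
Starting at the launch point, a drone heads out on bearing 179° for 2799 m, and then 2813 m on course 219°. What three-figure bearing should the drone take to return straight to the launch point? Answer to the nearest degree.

Leg 1 (179°, 2799 m): east 2799 sin 179° = 48.85, north 2799 cos 179° = -2798.57
Leg 2 (219°, 2813 m): east 2813 sin 219° = -1770.28, north 2813 cos 219° = -2186.11
Net displacement: -1721.43 east, -4984.69 north. Direction back to start is (1721.43, 4984.69): bearing = atan2(1721.43, 4984.69) mod 360° = 19.05° ≈ 019°.

019°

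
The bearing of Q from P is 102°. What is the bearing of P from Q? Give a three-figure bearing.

Back-bearing = 102° + 180° = 282°.

282°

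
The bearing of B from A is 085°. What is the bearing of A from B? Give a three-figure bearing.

265°

Back-bearing = 085° + 180° = 265°.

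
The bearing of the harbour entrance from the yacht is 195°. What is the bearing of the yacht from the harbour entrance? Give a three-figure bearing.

Back-bearing = 195° − 180° = 015°.

015°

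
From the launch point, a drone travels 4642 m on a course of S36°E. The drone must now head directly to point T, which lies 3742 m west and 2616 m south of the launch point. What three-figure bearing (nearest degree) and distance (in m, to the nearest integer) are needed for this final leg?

Leg 1 (S36°E, 4642 m): east 4642 sin 144° = 2728.50, north 4642 cos 144° = -3755.46
Current position: (2728.50, -3755.46). Target: (-3742, -2616). Remaining: Δeast = -6470.50, Δnorth = 1139.46.
Bearing = atan2(-6470.50, 1139.46) mod 360° = 279.99°; distance = √((-6470.50)² + (1139.46)²) = 6570.062 m.

280°, 6570 m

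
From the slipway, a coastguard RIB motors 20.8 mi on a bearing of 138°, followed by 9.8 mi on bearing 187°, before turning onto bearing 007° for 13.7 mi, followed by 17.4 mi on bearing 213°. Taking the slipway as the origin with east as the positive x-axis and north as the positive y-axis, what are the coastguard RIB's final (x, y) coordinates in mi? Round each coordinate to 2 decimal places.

(4.92, -26.18)

Leg 1 (138°, 20.8 mi): east 20.8 sin 138° = 13.92, north 20.8 cos 138° = -15.46
Leg 2 (187°, 9.8 mi): east 9.8 sin 187° = -1.19, north 9.8 cos 187° = -9.73
Leg 3 (007°, 13.7 mi): east 13.7 sin 7° = 1.67, north 13.7 cos 7° = 13.60
Leg 4 (213°, 17.4 mi): east 17.4 sin 213° = -9.48, north 17.4 cos 213° = -14.59
Summing: 4.92 mi east, -26.18 mi north → (4.92, -26.18).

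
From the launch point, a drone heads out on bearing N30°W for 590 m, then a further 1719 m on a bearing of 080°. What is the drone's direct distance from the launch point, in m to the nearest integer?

Leg 1 (N30°W, 590 m): east 590 sin 330° = -295.00, north 590 cos 330° = 510.95
Leg 2 (080°, 1719 m): east 1719 sin 80° = 1692.88, north 1719 cos 80° = 298.50
Net: 1397.88 east, 809.46 north. Distance = √((1397.88)² + (809.46)²) = 1615.333 m.

1615 m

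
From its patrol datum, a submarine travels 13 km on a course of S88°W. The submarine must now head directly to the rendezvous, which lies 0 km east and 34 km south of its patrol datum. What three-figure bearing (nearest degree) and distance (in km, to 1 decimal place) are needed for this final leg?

Leg 1 (S88°W, 13 km): east 13 sin 268° = -12.99, north 13 cos 268° = -0.45
Current position: (-12.99, -0.45). Target: (0, -34). Remaining: Δeast = 12.99, Δnorth = -33.55.
Bearing = atan2(12.99, -33.55) mod 360° = 158.83°; distance = √((12.99)² + (-33.55)²) = 35.974 km.

159°, 36.0 km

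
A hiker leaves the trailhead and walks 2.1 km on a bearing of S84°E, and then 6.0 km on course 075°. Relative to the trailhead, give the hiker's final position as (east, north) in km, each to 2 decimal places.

(7.88, 1.33)

Leg 1 (S84°E, 2.1 km): east 2.1 sin 96° = 2.09, north 2.1 cos 96° = -0.22
Leg 2 (075°, 6.0 km): east 6.0 sin 75° = 5.80, north 6.0 cos 75° = 1.55
Summing: 7.88 km east, 1.33 km north → (7.88, 1.33).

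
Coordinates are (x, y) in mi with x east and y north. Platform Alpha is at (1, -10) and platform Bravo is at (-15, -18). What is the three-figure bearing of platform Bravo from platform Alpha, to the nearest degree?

243°

Δeast = -15 − 1 = -16.00; Δnorth = -18 − -10 = -8.00.
Bearing = atan2(Δeast, Δnorth) mod 360° = 243.43° ≈ 243°.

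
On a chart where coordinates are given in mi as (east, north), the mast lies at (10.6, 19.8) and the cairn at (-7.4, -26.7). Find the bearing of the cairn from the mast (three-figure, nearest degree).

201°

Δeast = -7.4 − 10.6 = -18.00; Δnorth = -26.7 − 19.8 = -46.50.
Bearing = atan2(Δeast, Δnorth) mod 360° = 201.16° ≈ 201°.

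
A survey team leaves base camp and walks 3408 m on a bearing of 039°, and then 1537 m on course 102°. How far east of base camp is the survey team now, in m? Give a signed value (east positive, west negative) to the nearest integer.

Leg 1 (039°, 3408 m): east 3408 sin 39° = 2144.72, north 3408 cos 39° = 2648.51
Leg 2 (102°, 1537 m): east 1537 sin 102° = 1503.41, north 1537 cos 102° = -319.56
Net east component: 3648.14 m.

3648 m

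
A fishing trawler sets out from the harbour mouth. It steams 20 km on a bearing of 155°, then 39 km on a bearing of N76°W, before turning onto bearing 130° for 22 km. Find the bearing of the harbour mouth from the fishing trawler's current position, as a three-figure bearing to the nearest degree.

029°

Leg 1 (155°, 20 km): east 20 sin 155° = 8.45, north 20 cos 155° = -18.13
Leg 2 (N76°W, 39 km): east 39 sin 284° = -37.84, north 39 cos 284° = 9.43
Leg 3 (130°, 22 km): east 22 sin 130° = 16.85, north 22 cos 130° = -14.14
Net displacement: -12.54 east, -22.83 north. Direction back to start is (12.54, 22.83): bearing = atan2(12.54, 22.83) mod 360° = 28.77° ≈ 029°.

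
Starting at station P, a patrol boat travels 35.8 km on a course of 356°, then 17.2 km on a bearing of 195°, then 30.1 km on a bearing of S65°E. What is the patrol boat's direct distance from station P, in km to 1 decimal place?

Leg 1 (356°, 35.8 km): east 35.8 sin 356° = -2.50, north 35.8 cos 356° = 35.71
Leg 2 (195°, 17.2 km): east 17.2 sin 195° = -4.45, north 17.2 cos 195° = -16.61
Leg 3 (S65°E, 30.1 km): east 30.1 sin 115° = 27.28, north 30.1 cos 115° = -12.72
Net: 20.33 east, 6.38 north. Distance = √((20.33)² + (6.38)²) = 21.308 km.

21.3 km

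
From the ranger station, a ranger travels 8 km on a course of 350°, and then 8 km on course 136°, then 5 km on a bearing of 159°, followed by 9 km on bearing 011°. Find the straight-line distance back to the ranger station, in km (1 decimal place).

Leg 1 (350°, 8 km): east 8 sin 350° = -1.39, north 8 cos 350° = 7.88
Leg 2 (136°, 8 km): east 8 sin 136° = 5.56, north 8 cos 136° = -5.75
Leg 3 (159°, 5 km): east 5 sin 159° = 1.79, north 5 cos 159° = -4.67
Leg 4 (011°, 9 km): east 9 sin 11° = 1.72, north 9 cos 11° = 8.83
Net: 7.68 east, 6.29 north. Distance = √((7.68)² + (6.29)²) = 9.925 km.

9.9 km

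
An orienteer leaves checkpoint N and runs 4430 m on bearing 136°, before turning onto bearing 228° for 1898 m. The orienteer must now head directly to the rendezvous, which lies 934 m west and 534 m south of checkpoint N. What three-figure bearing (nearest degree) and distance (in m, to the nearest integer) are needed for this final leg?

326°, 4707 m

Leg 1 (136°, 4430 m): east 4430 sin 136° = 3077.34, north 4430 cos 136° = -3186.68
Leg 2 (228°, 1898 m): east 1898 sin 228° = -1410.49, north 1898 cos 228° = -1270.01
Current position: (1666.85, -4456.69). Target: (-934, -534). Remaining: Δeast = -2600.85, Δnorth = 3922.69.
Bearing = atan2(-2600.85, 3922.69) mod 360° = 326.45°; distance = √((-2600.85)² + (3922.69)²) = 4706.577 m.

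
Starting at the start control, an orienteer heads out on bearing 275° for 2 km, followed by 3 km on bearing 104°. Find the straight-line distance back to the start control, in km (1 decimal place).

Leg 1 (275°, 2 km): east 2 sin 275° = -1.99, north 2 cos 275° = 0.17
Leg 2 (104°, 3 km): east 3 sin 104° = 2.91, north 3 cos 104° = -0.73
Net: 0.92 east, -0.55 north. Distance = √((0.92)² + (-0.55)²) = 1.071 km.

1.1 km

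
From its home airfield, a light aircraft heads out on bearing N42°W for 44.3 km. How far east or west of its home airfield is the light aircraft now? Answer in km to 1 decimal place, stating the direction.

29.6 km west

Leg 1 (N42°W, 44.3 km): east 44.3 sin 318° = -29.64, north 44.3 cos 318° = 32.92
Net east component: -29.64 km.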